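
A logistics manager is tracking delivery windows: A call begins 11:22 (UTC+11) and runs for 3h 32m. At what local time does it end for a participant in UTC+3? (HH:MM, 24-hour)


Start: 11:22 in UTC+11
Step 1 - add duration:
  minutes: 22 + 32 = 54
  hours: 11 + 3 + 0 = 14
  end in UTC+11: 14:54
Step 2 - convert UTC+11 -> UTC+3:
  offset difference: 3 - (11) = -8 hours
  14 + (-8) = 6 -> mod 24 = 6
Result: 06:54 in UTC+3

06:54


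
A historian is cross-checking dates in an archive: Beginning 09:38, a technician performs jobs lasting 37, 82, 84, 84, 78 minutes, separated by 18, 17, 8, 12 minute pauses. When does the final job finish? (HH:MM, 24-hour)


Start: 09:38 = 578 min from midnight
  after task 1 (37 min): 10:15
  after break (18 min): 10:33
  after task 2 (82 min): 11:55
  after break (17 min): 12:12
  after task 3 (84 min): 13:36
  after break (8 min): 13:44
  after task 4 (84 min): 15:08
  after break (12 min): 15:20
  after task 5 (78 min): 16:38
Total elapsed: 420 minutes
End time: 16:38

16:38


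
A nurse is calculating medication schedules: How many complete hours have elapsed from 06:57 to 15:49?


Start: 06:57
End: 15:49
Hour difference: 15 - 6 = 9 hours
Minute difference: 49 - 57 = -8 minutes
Total minutes: 532
Complete hours: 532 / 60 = 8 (remainder 52)

8


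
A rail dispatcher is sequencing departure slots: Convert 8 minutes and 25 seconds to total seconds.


Minutes: 8
Extra seconds: 25
Seconds per minute: 60
Minutes to seconds: 8 x 60 = 480
Total: 480 + 25 = 505

505


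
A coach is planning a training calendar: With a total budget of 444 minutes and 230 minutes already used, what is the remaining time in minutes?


Total budget: 444 minutes
Time used: 230 minutes
Remaining: 444 - 230 = 214 minutes
Percent used: 51.8%
Percent remaining: 48.2%

214


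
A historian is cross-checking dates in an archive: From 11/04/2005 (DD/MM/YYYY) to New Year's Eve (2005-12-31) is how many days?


Start: April 11, 2005
End: December 31, 2005
Days left in April: 19
May: 31
June: 30
July: 31
August: 31
... plus remaining months
Sum of remaining months: 245
Total: 19 + 245 = 264

264


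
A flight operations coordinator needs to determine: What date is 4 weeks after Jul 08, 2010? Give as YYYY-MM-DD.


Start: 2010-07-08
Weeks to add: 4
Convert to days: 4 x 7 = 28 days
Add 28 days to 2010-07-08
Result: 2010-08-05

2010-08-05


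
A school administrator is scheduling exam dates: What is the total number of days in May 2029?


Month: May
Year: 2029
May is a 31-day month
Total: 31 days

31


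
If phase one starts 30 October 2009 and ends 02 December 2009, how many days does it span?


Start date: 2009-10-30
End date: 2009-12-02
Oct 2009: +2 days
Nov 2009: +30 days
Dec 2009: +1 days
Total: 33 days

33


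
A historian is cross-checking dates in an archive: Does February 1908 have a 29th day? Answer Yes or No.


Year: 1908
Divisible by 4? 1908 / 4 = 477.0 -> Yes
Divisible by 100? 1908 / 100 = 19.08 -> No
Divisible by 4 but not 100, so it IS a leap year

Yes


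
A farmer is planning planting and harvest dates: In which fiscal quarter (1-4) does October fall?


Month: October (month 10)
Q1: January-March (months 1-3)
Q2: April-June (months 4-6)
Q3: July-September (months 7-9)
Q4: October-December (months 10-12)
Month 10 falls in Q4

4


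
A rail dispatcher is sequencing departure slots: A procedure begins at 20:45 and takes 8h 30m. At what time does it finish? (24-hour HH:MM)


Start time: 20:45
Adding: 8 hours 30 minutes
Minutes: 45 + 30 = 75
Minute overflow: 75 >= 60, so carry 1 hour, minutes = 15
Hours: 20 + 8 + 1 = 29
Hour wraparound: 29 mod 24 = 5
Result: 05:15

05:15


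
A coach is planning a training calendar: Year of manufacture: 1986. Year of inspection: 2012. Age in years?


Birth year: 1986
Current year: 2012
Age = current year - birth year
Age = 2012 - 1986 = 26

26


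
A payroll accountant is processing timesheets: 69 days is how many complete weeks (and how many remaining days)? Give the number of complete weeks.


Total days: 69
Days per week: 7
Division: 69 / 7 = 9 remainder 6
Complete weeks: 9
Remaining days: 6

9


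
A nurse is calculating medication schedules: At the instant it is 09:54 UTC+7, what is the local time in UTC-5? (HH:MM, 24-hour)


Local time: 09:54 at UTC+7 (offset 7h)
Target zone: UTC-5 (offset -5h)
Difference: -5 - (7) = -12 hours
Calculation: 9 + (-12) = -3
Wraparound: (-3) mod 24 = 21
Result: 21:54

21:54


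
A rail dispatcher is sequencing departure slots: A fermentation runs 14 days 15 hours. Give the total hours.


Days: 14
Extra hours: 15
Hours per day: 24
Days to hours: 14 x 24 = 336
Total: 336 + 15 = 351

351


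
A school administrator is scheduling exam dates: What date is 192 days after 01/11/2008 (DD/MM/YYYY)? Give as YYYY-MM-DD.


Start: 2008-11-01
Adding 192 days
Days remaining in November: 29
After November: 163 days still to add
December 2008: 31 days, 132 remaining
January 2009: 31 days, 101 remaining
February 2009: 28 days, 73 remaining
March 2009: 31 days, 42 remaining
Result: 2009-05-12

2009-05-12


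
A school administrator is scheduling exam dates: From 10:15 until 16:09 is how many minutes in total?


Start time: 10:15 = 615 minutes from midnight
End time: 16:09 = 969 minutes from midnight
Difference: 969 - 615 = 354 minutes
That is 5 hours and 54 minutes

354


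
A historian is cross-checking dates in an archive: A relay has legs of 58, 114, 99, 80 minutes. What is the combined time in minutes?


Durations: 58, 114, 99, 80
Running sum: 58
+ 114 = 172
+ 99 = 271
+ 80 = 351
Total duration: 351 minutes
That is 5 hours and 51 minutes

351


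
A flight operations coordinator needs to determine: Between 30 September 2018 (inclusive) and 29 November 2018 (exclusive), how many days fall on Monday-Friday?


Start: 2018-09-30 (Sunday)
End (exclusive): 2018-11-29 (Thursday)
Total calendar days: 60
Full weeks: 60 // 7 = 8 -> 40 weekdays
Remaining 4 days starting on Sunday:
  Sun(-), Mon(w), Tue(w), Wed(w) -> 3 weekdays
Total business days: 40 + 3 = 43

43


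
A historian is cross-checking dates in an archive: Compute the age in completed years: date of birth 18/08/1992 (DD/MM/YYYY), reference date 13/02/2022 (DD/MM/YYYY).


Birth: 1992-08-18
Reference: 2022-02-13
Year difference: 2022 - 1992 = 30
Has birthday (08-18) occurred by 02-13? No
Birthday not yet reached this year -> subtract 1
Age in full years: 29

29


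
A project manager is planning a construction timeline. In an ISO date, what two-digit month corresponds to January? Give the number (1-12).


Calendar month order:
1. January <--
2. February
January is month number 1

1


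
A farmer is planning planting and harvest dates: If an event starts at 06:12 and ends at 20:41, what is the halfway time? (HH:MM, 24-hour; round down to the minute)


Start time: 06:12 = 372 minutes from midnight
End time: 20:41 = 1241 minutes from midnight
Sum: 372 + 1241 = 1613
Midpoint: 1613 / 2 = 806 minutes
Convert: 806 / 60 = 13 hours, 26 minutes
Result: 13:26

13:26


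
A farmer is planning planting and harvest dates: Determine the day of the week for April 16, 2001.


Date: 2001-04-16
January 1, 2001 is a Monday
Day of year: 106
Offset from Jan 1: 105 days
105 mod 7 = 0
Result: Monday

Monday


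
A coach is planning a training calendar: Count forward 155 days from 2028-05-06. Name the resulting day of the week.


Start: 2028-05-06 (Saturday)
Step 1 - find target date: add 155 days
  2028-05-06 + 155 days = 2028-10-08
Step 2 - day of week:
  155 mod 7 = 1
  Saturday + 1 days -> Sunday
Result: Sunday (2028-10-08)

Sunday


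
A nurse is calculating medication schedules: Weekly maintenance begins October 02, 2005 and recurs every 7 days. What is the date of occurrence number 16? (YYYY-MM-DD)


First occurrence: 2005-10-02 (occurrence 1)
Each occurrence is 7 days after the previous.
Occurrence 16 is 15 weeks after the first.
15 weeks = 105 days
2005-10-02 + 105 days = 2006-01-15

2006-01-15


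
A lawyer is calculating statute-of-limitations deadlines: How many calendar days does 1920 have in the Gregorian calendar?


Year: 1920
Check leap year rules:
Divisible by 4? Yes
Divisible by 100? No
1920 is a leap year
Days: 366

366


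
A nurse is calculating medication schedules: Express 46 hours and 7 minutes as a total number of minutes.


Hours: 46
Extra minutes: 7
Minutes per hour: 60
Hours to minutes: 46 x 60 = 2760
Total: 2760 + 7 = 2767

2767


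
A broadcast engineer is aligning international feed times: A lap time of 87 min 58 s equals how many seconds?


Minutes: 87
Seconds: 58
Convert minutes to seconds: 87 x 60 = 5220
Add remaining seconds: 5220 + 58 = 5278

5278


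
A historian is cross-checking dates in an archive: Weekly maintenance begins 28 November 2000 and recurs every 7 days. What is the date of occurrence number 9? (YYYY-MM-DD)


First occurrence: 2000-11-28 (occurrence 1)
Each occurrence is 7 days after the previous.
Occurrence 9 is 8 weeks after the first.
8 weeks = 56 days
2000-11-28 + 56 days = 2001-01-23

2001-01-23


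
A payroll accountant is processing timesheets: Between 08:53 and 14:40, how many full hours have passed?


Start: 08:53
End: 14:40
Hour difference: 14 - 8 = 6 hours
Minute difference: 40 - 53 = -13 minutes
Total minutes: 347
Complete hours: 347 / 60 = 5 (remainder 47)

5


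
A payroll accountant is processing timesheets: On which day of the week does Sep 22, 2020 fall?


Date: 2020-09-22
January 1, 2020 is a Wednesday
Day of year: 266
Offset from Jan 1: 265 days
265 mod 7 = 6
Result: Tuesday

Tuesday


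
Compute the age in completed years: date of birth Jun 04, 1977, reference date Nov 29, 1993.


Birth: 1977-06-04
Reference: 1993-11-29
Year difference: 1993 - 1977 = 16
Has birthday (06-04) occurred by 11-29? Yes
Age in full years: 16

16


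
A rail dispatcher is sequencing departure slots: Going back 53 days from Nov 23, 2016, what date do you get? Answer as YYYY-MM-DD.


Start: 2016-11-23
Subtracting 53 days
Days already passed in November: 23
After going back through November: 30 more days to subtract
October 2016 has 31 days, need 30
Result: 2016-10-01

2016-10-01


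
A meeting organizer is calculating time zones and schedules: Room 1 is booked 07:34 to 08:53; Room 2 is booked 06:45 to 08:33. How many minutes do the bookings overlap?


Interval A: [454, 533] minutes from midnight
Interval B: [405, 513] minutes from midnight
Overlap start = max(454, 405) = 454
Overlap end = min(533, 513) = 513
Overlap = 513 - 454 = 59 minutes

59


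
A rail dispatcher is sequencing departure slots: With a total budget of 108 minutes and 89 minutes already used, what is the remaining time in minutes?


Total budget: 108 minutes
Time used: 89 minutes
Remaining: 108 - 89 = 19 minutes
Percent used: 82.4%
Percent remaining: 17.6%

19


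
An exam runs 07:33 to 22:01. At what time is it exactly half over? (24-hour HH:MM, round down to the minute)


Start time: 07:33 = 453 minutes from midnight
End time: 22:01 = 1321 minutes from midnight
Sum: 453 + 1321 = 1774
Midpoint: 1774 / 2 = 887 minutes
Convert: 887 / 60 = 14 hours, 47 minutes
Result: 14:47

14:47


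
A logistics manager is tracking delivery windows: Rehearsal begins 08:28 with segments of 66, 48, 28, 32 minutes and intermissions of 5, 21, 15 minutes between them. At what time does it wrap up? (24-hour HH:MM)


Start: 08:28 = 508 min from midnight
  after task 1 (66 min): 09:34
  after break (5 min): 09:39
  after task 2 (48 min): 10:27
  after break (21 min): 10:48
  after task 3 (28 min): 11:16
  after break (15 min): 11:31
  after task 4 (32 min): 12:03
Total elapsed: 215 minutes
End time: 12:03

12:03


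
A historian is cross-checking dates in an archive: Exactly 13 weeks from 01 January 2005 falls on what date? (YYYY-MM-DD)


Start: 2005-01-01
Weeks to add: 13
Convert to days: 13 x 7 = 91 days
Add 91 days to 2005-01-01
Result: 2005-04-02

2005-04-02


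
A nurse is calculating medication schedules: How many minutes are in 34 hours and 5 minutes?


Hours: 34
Extra minutes: 5
Minutes per hour: 60
Hours to minutes: 34 x 60 = 2040
Total: 2040 + 5 = 2045

2045


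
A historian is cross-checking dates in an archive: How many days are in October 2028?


Month: October
Year: 2028
October is a 31-day month
Total: 31 days

31


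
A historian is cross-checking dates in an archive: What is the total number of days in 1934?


Year: 1934
Check leap year rules:
Divisible by 4? No
1934 is not a leap year
Days: 365

365


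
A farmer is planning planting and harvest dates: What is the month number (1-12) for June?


Calendar month order:
5. May
6. June <--
7. July
June is month number 6

6


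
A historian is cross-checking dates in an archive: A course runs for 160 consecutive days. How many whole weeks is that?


Total days: 160
Days per week: 7
Division: 160 / 7 = 22 remainder 6
Complete weeks: 22
Remaining days: 6

22


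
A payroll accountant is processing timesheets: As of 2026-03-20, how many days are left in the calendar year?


Start: March 20, 2026
End: December 31, 2026
Days left in March: 11
April: 30
May: 31
June: 30
July: 31
... plus remaining months
Sum of remaining months: 275
Total: 11 + 275 = 286

286


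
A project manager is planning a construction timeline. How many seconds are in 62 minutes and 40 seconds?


Minutes: 62
Seconds: 40
Convert minutes to seconds: 62 x 60 = 3720
Add remaining seconds: 3720 + 40 = 3760

3760


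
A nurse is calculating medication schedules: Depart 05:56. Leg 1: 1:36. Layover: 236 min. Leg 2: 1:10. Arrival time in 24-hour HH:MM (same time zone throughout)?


Depart: 05:56
Leg 1: +96 min -> 07:32
Layover: +236 min -> 11:28
Leg 2: +70 min -> 12:38
Total travel: 402 minutes = 6h 42m
Arrival: 12:38

12:38


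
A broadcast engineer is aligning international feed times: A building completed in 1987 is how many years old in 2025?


Birth year: 1987
Current year: 2025
Age = current year - birth year
Age = 2025 - 1987 = 38

38


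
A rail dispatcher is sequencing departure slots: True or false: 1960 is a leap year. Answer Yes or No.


Year: 1960
Divisible by 4? 1960 / 4 = 490.0 -> Yes
Divisible by 100? 1960 / 100 = 19.6 -> No
Divisible by 4 but not 100, so it IS a leap year

Yes


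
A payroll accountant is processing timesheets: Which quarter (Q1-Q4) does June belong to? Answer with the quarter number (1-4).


Month: June (month 6)
Q1: January-March (months 1-3)
Q2: April-June (months 4-6)
Q3: July-September (months 7-9)
Q4: October-December (months 10-12)
Month 6 falls in Q2

2


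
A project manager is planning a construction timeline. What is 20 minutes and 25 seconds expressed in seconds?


Minutes: 20
Extra seconds: 25
Seconds per minute: 60
Minutes to seconds: 20 x 60 = 1200
Total: 1200 + 25 = 1225

1225


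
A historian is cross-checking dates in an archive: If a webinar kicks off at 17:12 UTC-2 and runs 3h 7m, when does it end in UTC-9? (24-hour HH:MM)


Start: 17:12 in UTC-2
Step 1 - add duration:
  minutes: 12 + 7 = 19
  hours: 17 + 3 + 0 = 20
  end in UTC-2: 20:19
Step 2 - convert UTC-2 -> UTC-9:
  offset difference: -9 - (-2) = -7 hours
  20 + (-7) = 13 -> mod 24 = 13
Result: 13:19 in UTC-9

13:19


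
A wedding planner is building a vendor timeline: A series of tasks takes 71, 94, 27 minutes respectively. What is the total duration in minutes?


Durations: 71, 94, 27
Running sum: 71
+ 94 = 165
+ 27 = 192
Total duration: 192 minutes
That is 3 hours and 12 minutes

192


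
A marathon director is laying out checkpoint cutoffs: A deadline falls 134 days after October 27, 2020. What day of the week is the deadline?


Start: 2020-10-27 (Tuesday)
Step 1 - find target date: add 134 days
  2020-10-27 + 134 days = 2021-03-10
Step 2 - day of week:
  134 mod 7 = 1
  Tuesday + 1 days -> Wednesday
Result: Wednesday (2021-03-10)

Wednesday


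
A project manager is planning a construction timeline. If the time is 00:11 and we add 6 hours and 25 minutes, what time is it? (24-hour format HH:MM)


Start time: 00:11
Adding: 6 hours 25 minutes
Minutes: 11 + 25 = 36
Hours: 0 + 6 + 0 = 6
Result: 06:36

06:36


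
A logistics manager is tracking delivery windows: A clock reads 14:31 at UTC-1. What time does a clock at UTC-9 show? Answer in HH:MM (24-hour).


Local time: 14:31 at UTC-1 (offset -1h)
Target zone: UTC-9 (offset -9h)
Difference: -9 - (-1) = -8 hours
Calculation: 14 + (-8) = 6
Result: 06:31

06:31


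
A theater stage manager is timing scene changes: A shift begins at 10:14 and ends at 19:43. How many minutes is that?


Start time: 10:14 = 614 minutes from midnight
End time: 19:43 = 1183 minutes from midnight
Difference: 1183 - 614 = 569 minutes
That is 9 hours and 29 minutes

569


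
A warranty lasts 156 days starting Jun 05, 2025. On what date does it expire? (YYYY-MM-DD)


Start: 2025-06-05
Adding 156 days
Days remaining in June: 25
After June: 131 days still to add
July 2025: 31 days, 100 remaining
August 2025: 31 days, 69 remaining
September 2025: 30 days, 39 remaining
October 2025: 31 days, 8 remaining
Result: 2025-11-08

2025-11-08


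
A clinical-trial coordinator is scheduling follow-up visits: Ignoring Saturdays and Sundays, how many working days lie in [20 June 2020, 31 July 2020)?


Start: 2020-06-20 (Saturday)
End (exclusive): 2020-07-31 (Friday)
Total calendar days: 41
Full weeks: 41 // 7 = 5 -> 25 weekdays
Remaining 6 days starting on Saturday:
  Sat(-), Sun(-), Mon(w), Tue(w), Wed(w), Thu(w) -> 4 weekdays
Total business days: 25 + 4 = 29

29


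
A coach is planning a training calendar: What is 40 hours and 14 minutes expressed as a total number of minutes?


Hours: 40
Minutes: 14
Convert hours to minutes: 40 x 60 = 2400
Add remaining minutes: 2400 + 14 = 2414

2414


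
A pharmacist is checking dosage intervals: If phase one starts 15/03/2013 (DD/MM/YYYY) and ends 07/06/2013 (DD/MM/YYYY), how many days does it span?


Start date: 2013-03-15
End date: 2013-06-07
Mar 2013: +17 days
Apr 2013: +30 days
May 2013: +31 days
Jun 2013: +6 days
Total: 84 days

84


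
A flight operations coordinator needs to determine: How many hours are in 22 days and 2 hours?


Days: 22
Extra hours: 2
Hours per day: 24
Days to hours: 22 x 24 = 528
Total: 528 + 2 = 530

530


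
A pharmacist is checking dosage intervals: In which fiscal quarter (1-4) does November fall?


Month: November (month 11)
Q1: January-March (months 1-3)
Q2: April-June (months 4-6)
Q3: July-September (months 7-9)
Q4: October-December (months 10-12)
Month 11 falls in Q4

4


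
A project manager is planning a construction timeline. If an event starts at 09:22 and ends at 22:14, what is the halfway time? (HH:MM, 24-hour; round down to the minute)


Start time: 09:22 = 562 minutes from midnight
End time: 22:14 = 1334 minutes from midnight
Sum: 562 + 1334 = 1896
Midpoint: 1896 / 2 = 948 minutes
Convert: 948 / 60 = 15 hours, 48 minutes
Result: 15:48

15:48


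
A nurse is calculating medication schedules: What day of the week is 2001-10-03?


Date: 2001-10-03
January 1, 2001 is a Monday
Day of year: 276
Offset from Jan 1: 275 days
275 mod 7 = 2
Result: Wednesday

Wednesday


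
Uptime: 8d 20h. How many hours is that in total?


Days: 8
Extra hours: 20
Hours per day: 24
Days to hours: 8 x 24 = 192
Total: 192 + 20 = 212

212


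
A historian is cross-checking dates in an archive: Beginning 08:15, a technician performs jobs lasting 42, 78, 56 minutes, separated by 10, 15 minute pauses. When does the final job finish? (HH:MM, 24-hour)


Start: 08:15 = 495 min from midnight
  after task 1 (42 min): 08:57
  after break (10 min): 09:07
  after task 2 (78 min): 10:25
  after break (15 min): 10:40
  after task 3 (56 min): 11:36
Total elapsed: 201 minutes
End time: 11:36

11:36


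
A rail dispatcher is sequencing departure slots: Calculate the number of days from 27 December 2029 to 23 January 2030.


Start date: 2029-12-27
End date: 2030-01-23
Dec 2029: +5 days
Jan 2030: +22 days
Total: 27 days

27


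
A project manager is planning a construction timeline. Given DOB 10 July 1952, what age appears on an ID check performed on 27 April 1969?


Birth: 1952-07-10
Reference: 1969-04-27
Year difference: 1969 - 1952 = 17
Has birthday (07-10) occurred by 04-27? No
Birthday not yet reached this year -> subtract 1
Age in full years: 16

16


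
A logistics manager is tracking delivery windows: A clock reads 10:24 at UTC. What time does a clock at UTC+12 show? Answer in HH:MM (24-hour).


Local time: 10:24 at UTC (offset 0h)
Target zone: UTC+12 (offset 12h)
Difference: 12 - (0) = 12 hours
Calculation: 10 + (12) = 22
Result: 22:24

22:24


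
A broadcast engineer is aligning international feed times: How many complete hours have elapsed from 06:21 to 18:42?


Start: 06:21
End: 18:42
Hour difference: 18 - 6 = 12 hours
Minute difference: 42 - 21 = 21 minutes
Total minutes: 741
Complete hours: 741 / 60 = 12 (remainder 21)

12


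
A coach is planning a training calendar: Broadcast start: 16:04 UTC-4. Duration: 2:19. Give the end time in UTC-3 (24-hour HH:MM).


Start: 16:04 in UTC-4
Step 1 - add duration:
  minutes: 4 + 19 = 23
  hours: 16 + 2 + 0 = 18
  end in UTC-4: 18:23
Step 2 - convert UTC-4 -> UTC-3:
  offset difference: -3 - (-4) = 1 hours
  18 + (1) = 19 -> mod 24 = 19
Result: 19:23 in UTC-3

19:23


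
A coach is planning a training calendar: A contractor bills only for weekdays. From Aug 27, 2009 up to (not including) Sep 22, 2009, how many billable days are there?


Start: 2009-08-27 (Thursday)
End (exclusive): 2009-09-22 (Tuesday)
Total calendar days: 26
Full weeks: 26 // 7 = 3 -> 15 weekdays
Remaining 5 days starting on Thursday:
  Thu(w), Fri(w), Sat(-), Sun(-), Mon(w) -> 3 weekdays
Total business days: 15 + 3 = 18

18


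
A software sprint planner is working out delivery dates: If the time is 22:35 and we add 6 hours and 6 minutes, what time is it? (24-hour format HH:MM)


Start time: 22:35
Adding: 6 hours 6 minutes
Minutes: 35 + 6 = 41
Hours: 22 + 6 + 0 = 28
Hour wraparound: 28 mod 24 = 4
Result: 04:41

04:41


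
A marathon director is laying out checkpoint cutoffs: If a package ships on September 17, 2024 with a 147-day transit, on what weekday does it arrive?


Start: 2024-09-17 (Tuesday)
Step 1 - find target date: add 147 days
  2024-09-17 + 147 days = 2025-02-11
Step 2 - day of week:
  147 mod 7 = 0
  Tuesday + 0 days -> Tuesday
Result: Tuesday (2025-02-11)

Tuesday


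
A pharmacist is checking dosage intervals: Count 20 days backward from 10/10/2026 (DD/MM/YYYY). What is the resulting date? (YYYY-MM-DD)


Start: 2026-10-10
Subtracting 20 days
Days already passed in October: 10
After going back through October: 10 more days to subtract
September 2026 has 30 days, need 10
Result: 2026-09-20

2026-09-20


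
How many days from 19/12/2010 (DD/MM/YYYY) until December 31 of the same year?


Start: December 19, 2010
End: December 31, 2010
Days left in December: 12
Total: 12 days

12


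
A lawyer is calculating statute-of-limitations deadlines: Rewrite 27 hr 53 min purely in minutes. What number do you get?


Hours: 27
Extra minutes: 53
Minutes per hour: 60
Hours to minutes: 27 x 60 = 1620
Total: 1620 + 53 = 1673

1673


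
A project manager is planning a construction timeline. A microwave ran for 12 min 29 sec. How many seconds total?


Minutes: 12
Extra seconds: 29
Seconds per minute: 60
Minutes to seconds: 12 x 60 = 720
Total: 720 + 29 = 749

749


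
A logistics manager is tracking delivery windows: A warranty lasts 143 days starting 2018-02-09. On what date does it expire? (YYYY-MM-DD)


Start: 2018-02-09
Adding 143 days
Days remaining in February: 19
After February: 124 days still to add
March 2018: 31 days, 93 remaining
April 2018: 30 days, 63 remaining
May 2018: 31 days, 32 remaining
June 2018: 30 days, 2 remaining
Result: 2018-07-02

2018-07-02


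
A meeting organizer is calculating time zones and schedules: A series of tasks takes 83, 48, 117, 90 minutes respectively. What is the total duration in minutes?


Durations: 83, 48, 117, 90
Running sum: 83
+ 48 = 131
+ 117 = 248
+ 90 = 338
Total duration: 338 minutes
That is 5 hours and 38 minutes

338


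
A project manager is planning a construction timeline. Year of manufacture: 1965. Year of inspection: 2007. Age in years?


Birth year: 1965
Current year: 2007
Age = current year - birth year
Age = 2007 - 1965 = 42

42


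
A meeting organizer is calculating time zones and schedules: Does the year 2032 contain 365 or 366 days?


Year: 2032
Check leap year rules:
Divisible by 4? Yes
Divisible by 100? No
2032 is a leap year
Days: 366

366


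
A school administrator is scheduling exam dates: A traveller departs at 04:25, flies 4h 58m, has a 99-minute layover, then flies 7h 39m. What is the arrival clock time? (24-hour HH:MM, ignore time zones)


Depart: 04:25
Leg 1: +298 min -> 09:23
Layover: +99 min -> 11:02
Leg 2: +459 min -> 18:41
Total travel: 856 minutes = 14h 16m
Arrival: 18:41

18:41


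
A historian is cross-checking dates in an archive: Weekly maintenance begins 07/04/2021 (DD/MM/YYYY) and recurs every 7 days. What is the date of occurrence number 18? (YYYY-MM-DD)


First occurrence: 2021-04-07 (occurrence 1)
Each occurrence is 7 days after the previous.
Occurrence 18 is 17 weeks after the first.
17 weeks = 119 days
2021-04-07 + 119 days = 2021-08-04

2021-08-04


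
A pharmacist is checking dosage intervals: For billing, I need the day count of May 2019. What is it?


Month: May
Year: 2019
May is a 31-day month
Total: 31 days

31


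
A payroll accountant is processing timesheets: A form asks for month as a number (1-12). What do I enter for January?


Calendar month order:
1. January <--
2. February
January is month number 1

1


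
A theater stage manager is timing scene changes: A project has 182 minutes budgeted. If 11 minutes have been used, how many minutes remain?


Total budget: 182 minutes
Time used: 11 minutes
Remaining: 182 - 11 = 171 minutes
Percent used: 6.0%
Percent remaining: 94.0%

171


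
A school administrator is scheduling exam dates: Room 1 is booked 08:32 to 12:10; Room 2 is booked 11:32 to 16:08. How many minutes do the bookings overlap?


Interval A: [512, 730] minutes from midnight
Interval B: [692, 968] minutes from midnight
Overlap start = max(512, 692) = 692
Overlap end = min(730, 968) = 730
Overlap = 730 - 692 = 38 minutes

38


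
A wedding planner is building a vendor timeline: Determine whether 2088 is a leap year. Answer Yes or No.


Year: 2088
Divisible by 4? 2088 / 4 = 522.0 -> Yes
Divisible by 100? 2088 / 100 = 20.88 -> No
Divisible by 4 but not 100, so it IS a leap year

Yes


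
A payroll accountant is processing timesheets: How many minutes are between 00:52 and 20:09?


Start time: 00:52 = 52 minutes from midnight
End time: 20:09 = 1209 minutes from midnight
Difference: 1209 - 52 = 1157 minutes
That is 19 hours and 17 minutes

1157


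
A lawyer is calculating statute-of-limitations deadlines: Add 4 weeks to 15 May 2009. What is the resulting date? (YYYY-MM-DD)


Start: 2009-05-15
Weeks to add: 4
Convert to days: 4 x 7 = 28 days
Add 28 days to 2009-05-15
Result: 2009-06-12

2009-06-12


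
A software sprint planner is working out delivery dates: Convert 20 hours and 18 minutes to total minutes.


Hours: 20
Minutes: 18
Convert hours to minutes: 20 x 60 = 1200
Add remaining minutes: 1200 + 18 = 1218

1218


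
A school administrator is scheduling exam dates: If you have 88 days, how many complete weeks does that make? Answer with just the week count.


Total days: 88
Days per week: 7
Division: 88 / 7 = 12 remainder 4
Complete weeks: 12
Remaining days: 4

12


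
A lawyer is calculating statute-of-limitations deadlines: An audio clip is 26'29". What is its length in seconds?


Minutes: 26
Seconds: 29
Convert minutes to seconds: 26 x 60 = 1560
Add remaining seconds: 1560 + 29 = 1589

1589


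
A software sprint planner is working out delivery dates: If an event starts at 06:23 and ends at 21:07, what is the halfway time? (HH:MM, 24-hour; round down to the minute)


Start time: 06:23 = 383 minutes from midnight
End time: 21:07 = 1267 minutes from midnight
Sum: 383 + 1267 = 1650
Midpoint: 1650 / 2 = 825 minutes
Convert: 825 / 60 = 13 hours, 45 minutes
Result: 13:45

13:45


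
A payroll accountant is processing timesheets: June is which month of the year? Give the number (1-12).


Calendar month order:
5. May
6. June <--
7. July
June is month number 6

6


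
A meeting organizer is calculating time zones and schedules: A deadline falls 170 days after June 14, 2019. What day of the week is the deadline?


Start: 2019-06-14 (Friday)
Step 1 - find target date: add 170 days
  2019-06-14 + 170 days = 2019-12-01
Step 2 - day of week:
  170 mod 7 = 2
  Friday + 2 days -> Sunday
Result: Sunday (2019-12-01)

Sunday


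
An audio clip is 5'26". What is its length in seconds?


Minutes: 5
Seconds: 26
Convert minutes to seconds: 5 x 60 = 300
Add remaining seconds: 300 + 26 = 326

326


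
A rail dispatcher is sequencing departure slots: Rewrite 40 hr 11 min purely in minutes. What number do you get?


Hours: 40
Extra minutes: 11
Minutes per hour: 60
Hours to minutes: 40 x 60 = 2400
Total: 2400 + 11 = 2411

2411


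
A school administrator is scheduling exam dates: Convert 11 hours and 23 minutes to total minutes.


Hours: 11
Minutes: 23
Convert hours to minutes: 11 x 60 = 660
Add remaining minutes: 660 + 23 = 683

683


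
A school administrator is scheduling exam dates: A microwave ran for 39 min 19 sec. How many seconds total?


Minutes: 39
Extra seconds: 19
Seconds per minute: 60
Minutes to seconds: 39 x 60 = 2340
Total: 2340 + 19 = 2359

2359


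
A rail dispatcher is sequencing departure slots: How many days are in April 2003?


Month: April
Year: 2003
April is a 30-day month
Total: 30 days

30


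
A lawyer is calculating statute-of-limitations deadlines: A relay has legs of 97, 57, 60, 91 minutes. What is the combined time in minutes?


Durations: 97, 57, 60, 91
Running sum: 97
+ 57 = 154
+ 60 = 214
+ 91 = 305
Total duration: 305 minutes
That is 5 hours and 5 minutes

305


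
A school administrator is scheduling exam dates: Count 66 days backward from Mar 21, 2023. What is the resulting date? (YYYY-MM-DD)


Start: 2023-03-21
Subtracting 66 days
Days already passed in March: 21
After going back through March: 45 more days to subtract
February 2023: 28 days, 17 remaining
January 2023 has 31 days, need 17
Result: 2023-01-14

2023-01-14


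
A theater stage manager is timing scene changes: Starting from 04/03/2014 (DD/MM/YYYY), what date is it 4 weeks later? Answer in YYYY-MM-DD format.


Start: 2014-03-04
Weeks to add: 4
Convert to days: 4 x 7 = 28 days
Add 28 days to 2014-03-04
Result: 2014-04-01

2014-04-01


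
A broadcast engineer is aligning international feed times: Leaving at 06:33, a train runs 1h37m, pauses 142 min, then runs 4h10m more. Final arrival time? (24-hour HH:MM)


Depart: 06:33
Leg 1: +97 min -> 08:10
Layover: +142 min -> 10:32
Leg 2: +250 min -> 14:42
Total travel: 489 minutes = 8h 9m
Arrival: 14:42

14:42


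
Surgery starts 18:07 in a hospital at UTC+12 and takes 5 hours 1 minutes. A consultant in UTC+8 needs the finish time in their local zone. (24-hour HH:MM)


Start: 18:07 in UTC+12
Step 1 - add duration:
  minutes: 7 + 1 = 8
  hours: 18 + 5 + 0 = 23
  end in UTC+12: 23:08
Step 2 - convert UTC+12 -> UTC+8:
  offset difference: 8 - (12) = -4 hours
  23 + (-4) = 19 -> mod 24 = 19
Result: 19:08 in UTC+8

19:08


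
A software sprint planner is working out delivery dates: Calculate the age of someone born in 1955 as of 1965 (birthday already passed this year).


Birth year: 1955
Current year: 1965
Age = current year - birth year
Age = 1965 - 1955 = 10

10


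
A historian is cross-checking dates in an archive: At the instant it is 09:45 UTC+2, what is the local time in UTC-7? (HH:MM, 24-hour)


Local time: 09:45 at UTC+2 (offset 2h)
Target zone: UTC-7 (offset -7h)
Difference: -7 - (2) = -9 hours
Calculation: 9 + (-9) = 0
Result: 00:45

00:45


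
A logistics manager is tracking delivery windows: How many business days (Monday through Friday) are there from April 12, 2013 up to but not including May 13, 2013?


Start: 2013-04-12 (Friday)
End (exclusive): 2013-05-13 (Monday)
Total calendar days: 31
Full weeks: 31 // 7 = 4 -> 20 weekdays
Remaining 3 days starting on Friday:
  Fri(w), Sat(-), Sun(-) -> 1 weekdays
Total business days: 20 + 1 = 21

21


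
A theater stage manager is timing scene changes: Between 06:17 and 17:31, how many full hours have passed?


Start: 06:17
End: 17:31
Hour difference: 17 - 6 = 11 hours
Minute difference: 31 - 17 = 14 minutes
Total minutes: 674
Complete hours: 674 / 60 = 11 (remainder 14)

11


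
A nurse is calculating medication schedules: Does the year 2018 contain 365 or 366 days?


Year: 2018
Check leap year rules:
Divisible by 4? No
2018 is not a leap year
Days: 365

365


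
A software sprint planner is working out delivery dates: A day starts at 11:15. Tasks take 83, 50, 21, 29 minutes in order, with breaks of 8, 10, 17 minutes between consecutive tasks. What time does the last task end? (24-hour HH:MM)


Start: 11:15 = 675 min from midnight
  after task 1 (83 min): 12:38
  after break (8 min): 12:46
  after task 2 (50 min): 13:36
  after break (10 min): 13:46
  after task 3 (21 min): 14:07
  after break (17 min): 14:24
  after task 4 (29 min): 14:53
Total elapsed: 218 minutes
End time: 14:53

14:53


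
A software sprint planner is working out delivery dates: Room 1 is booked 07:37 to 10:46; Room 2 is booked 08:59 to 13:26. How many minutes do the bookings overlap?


Interval A: [457, 646] minutes from midnight
Interval B: [539, 806] minutes from midnight
Overlap start = max(457, 539) = 539
Overlap end = min(646, 806) = 646
Overlap = 646 - 539 = 107 minutes

107


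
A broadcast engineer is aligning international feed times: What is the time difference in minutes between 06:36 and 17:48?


Start time: 06:36 = 396 minutes from midnight
End time: 17:48 = 1068 minutes from midnight
Difference: 1068 - 396 = 672 minutes
That is 11 hours and 12 minutes

672


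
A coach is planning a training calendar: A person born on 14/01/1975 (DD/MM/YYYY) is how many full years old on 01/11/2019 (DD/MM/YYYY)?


Birth: 1975-01-14
Reference: 2019-11-01
Year difference: 2019 - 1975 = 44
Has birthday (01-14) occurred by 11-01? Yes
Age in full years: 44

44


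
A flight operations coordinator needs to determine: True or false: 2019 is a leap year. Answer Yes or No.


Year: 2019
Divisible by 4? 2019 / 4 = 504.75 -> No
Not divisible by 4, so NOT a leap year

No


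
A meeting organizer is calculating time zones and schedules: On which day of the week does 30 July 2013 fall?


Date: 2013-07-30
January 1, 2013 is a Tuesday
Day of year: 211
Offset from Jan 1: 210 days
210 mod 7 = 0
Result: Tuesday

Tuesday


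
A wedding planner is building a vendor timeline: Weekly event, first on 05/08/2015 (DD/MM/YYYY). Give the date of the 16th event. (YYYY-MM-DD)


First occurrence: 2015-08-05 (occurrence 1)
Each occurrence is 7 days after the previous.
Occurrence 16 is 15 weeks after the first.
15 weeks = 105 days
2015-08-05 + 105 days = 2015-11-18

2015-11-18


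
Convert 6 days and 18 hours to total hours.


Days: 6
Extra hours: 18
Hours per day: 24
Days to hours: 6 x 24 = 144
Total: 144 + 18 = 162

162


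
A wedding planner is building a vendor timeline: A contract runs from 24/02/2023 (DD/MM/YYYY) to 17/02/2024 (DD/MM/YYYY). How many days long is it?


Start date: 2023-02-24
End date: 2024-02-17
Feb 2023: +5 days
Mar 2023: +31 days
Apr 2023: +30 days
... (10 more months)
Total: 358 days

358


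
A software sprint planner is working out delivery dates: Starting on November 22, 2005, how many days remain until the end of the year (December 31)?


Start: November 22, 2005
End: December 31, 2005
Days left in November: 8
December: 31
Sum of remaining months: 31
Total: 8 + 31 = 39

39


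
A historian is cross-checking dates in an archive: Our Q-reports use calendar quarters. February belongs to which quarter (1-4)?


Month: February (month 2)
Q1: January-March (months 1-3)
Q2: April-June (months 4-6)
Q3: July-September (months 7-9)
Q4: October-December (months 10-12)
Month 2 falls in Q1

1


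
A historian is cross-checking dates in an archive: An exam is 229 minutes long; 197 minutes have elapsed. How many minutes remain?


Total budget: 229 minutes
Time used: 197 minutes
Remaining: 229 - 197 = 32 minutes
Percent used: 86.0%
Percent remaining: 14.0%

32


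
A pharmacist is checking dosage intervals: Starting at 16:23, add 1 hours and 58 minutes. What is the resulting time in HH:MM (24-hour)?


Start time: 16:23
Adding: 1 hours 58 minutes
Minutes: 23 + 58 = 81
Minute overflow: 81 >= 60, so carry 1 hour, minutes = 21
Hours: 16 + 1 + 1 = 18
Result: 18:21

18:21


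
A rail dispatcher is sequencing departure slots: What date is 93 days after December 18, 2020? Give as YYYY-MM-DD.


Start: 2020-12-18
Adding 93 days
Days remaining in December: 13
After December: 80 days still to add
January 2021: 31 days, 49 remaining
February 2021: 28 days, 21 remaining
March 2021 has 31 days, need 21
Result: 2021-03-21

2021-03-21


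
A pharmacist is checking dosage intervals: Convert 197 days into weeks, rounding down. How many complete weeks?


Total days: 197
Days per week: 7
Division: 197 / 7 = 28 remainder 1
Complete weeks: 28
Remaining days: 1

28


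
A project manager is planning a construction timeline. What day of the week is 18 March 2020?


Date: 2020-03-18
January 1, 2020 is a Wednesday
Day of year: 78
Offset from Jan 1: 77 days
77 mod 7 = 0
Result: Wednesday

Wednesday


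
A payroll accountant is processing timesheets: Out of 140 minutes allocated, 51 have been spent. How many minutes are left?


Total budget: 140 minutes
Time used: 51 minutes
Remaining: 140 - 51 = 89 minutes
Percent used: 36.4%
Percent remaining: 63.6%

89


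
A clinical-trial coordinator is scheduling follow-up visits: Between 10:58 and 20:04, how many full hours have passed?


Start: 10:58
End: 20:04
Hour difference: 20 - 10 = 10 hours
Minute difference: 4 - 58 = -54 minutes
Total minutes: 546
Complete hours: 546 / 60 = 9 (remainder 6)

9


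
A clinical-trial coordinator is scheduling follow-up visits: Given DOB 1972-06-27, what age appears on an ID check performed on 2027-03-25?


Birth: 1972-06-27
Reference: 2027-03-25
Year difference: 2027 - 1972 = 55
Has birthday (06-27) occurred by 03-25? No
Birthday not yet reached this year -> subtract 1
Age in full years: 54

54


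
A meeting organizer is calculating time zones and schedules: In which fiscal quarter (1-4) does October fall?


Month: October (month 10)
Q1: January-March (months 1-3)
Q2: April-June (months 4-6)
Q3: July-September (months 7-9)
Q4: October-December (months 10-12)
Month 10 falls in Q4

4


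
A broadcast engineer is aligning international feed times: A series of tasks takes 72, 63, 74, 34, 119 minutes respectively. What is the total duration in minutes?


Durations: 72, 63, 74, 34, 119
Running sum: 72
+ 63 = 135
+ 74 = 209
+ 34 = 243
+ 119 = 362
Total duration: 362 minutes
That is 6 hours and 2 minutes

362


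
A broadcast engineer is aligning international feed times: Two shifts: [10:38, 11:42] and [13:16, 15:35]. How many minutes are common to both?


Interval A: [638, 702] minutes from midnight
Interval B: [796, 935] minutes from midnight
Overlap start = max(638, 796) = 796
Overlap end = min(702, 935) = 702
End <= start, so the intervals do not overlap: 0 minutes

0
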